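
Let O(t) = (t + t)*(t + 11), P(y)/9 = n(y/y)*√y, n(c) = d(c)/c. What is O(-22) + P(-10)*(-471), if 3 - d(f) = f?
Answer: 484 - 8478*I*√10 ≈ 484.0 - 26810.0*I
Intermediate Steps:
d(f) = 3 - f
n(c) = (3 - c)/c
P(y) = 18*√y (P(y) = 9*(((3 - y/y)/((y/y)))*√y) = 9*(((3 - 1*1)/1)*√y) = 9*((1*(3 - 1))*√y) = 9*((1*2)*√y) = 9*(2*√y) = 18*√y)
O(t) = 2*t*(11 + t) (O(t) = (2*t)*(11 + t) = 2*t*(11 + t))
O(-22) + P(-10)*(-471) = 2*(-22)*(11 - 22) + (18*√(-10))*(-471) = 2*(-22)*(-11) + (18*(I*√10))*(-471) = 484 + (18*I*√10)*(-471) = 484 - 8478*I*√10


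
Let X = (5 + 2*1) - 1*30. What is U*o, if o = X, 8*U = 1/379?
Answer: -23/3032 ≈ -0.0075857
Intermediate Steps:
U = 1/3032 (U = (⅛)/379 = (⅛)*(1/379) = 1/3032 ≈ 0.00032982)
X = -23 (X = (5 + 2) - 30 = 7 - 30 = -23)
o = -23
U*o = (1/3032)*(-23) = -23/3032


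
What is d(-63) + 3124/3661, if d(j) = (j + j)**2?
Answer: 58125160/3661 ≈ 15877.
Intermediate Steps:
d(j) = 4*j**2 (d(j) = (2*j)**2 = 4*j**2)
d(-63) + 3124/3661 = 4*(-63)**2 + 3124/3661 = 4*3969 + 3124*(1/3661) = 15876 + 3124/3661 = 58125160/3661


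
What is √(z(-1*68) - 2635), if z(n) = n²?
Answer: 3*√221 ≈ 44.598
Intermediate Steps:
√(z(-1*68) - 2635) = √((-1*68)² - 2635) = √((-68)² - 2635) = √(4624 - 2635) = √1989 = 3*√221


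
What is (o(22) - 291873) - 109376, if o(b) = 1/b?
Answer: -8827477/22 ≈ -4.0125e+5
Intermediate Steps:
(o(22) - 291873) - 109376 = (1/22 - 291873) - 109376 = -6421205/22 - 109376 = -8827477/22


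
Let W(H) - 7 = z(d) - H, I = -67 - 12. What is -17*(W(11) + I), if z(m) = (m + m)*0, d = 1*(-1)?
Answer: 1411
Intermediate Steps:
I = -79
d = -1
z(m) = 0 (z(m) = (2*m)*0 = 0)
W(H) = 7 - H (W(H) = 7 + (0 - H) = 7 - H)
-17*(W(11) + I) = -17*((7 - 1*11) - 79) = -17*((7 - 11) - 79) = -17*(-4 - 79) = -17*(-83) = 1411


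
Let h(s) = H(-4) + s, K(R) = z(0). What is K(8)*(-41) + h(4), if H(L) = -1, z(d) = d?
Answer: 3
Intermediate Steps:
K(R) = 0
h(s) = -1 + s
K(8)*(-41) + h(4) = 0*(-41) + (-1 + 4) = 0 + 3 = 3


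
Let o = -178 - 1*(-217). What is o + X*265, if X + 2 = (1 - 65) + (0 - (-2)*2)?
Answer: -16391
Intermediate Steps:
o = 39 (o = -178 + 217 = 39)
X = -62 (X = -2 + ((1 - 65) + (0 - (-2)*2)) = -2 + (-64 + (0 - 1*(-4))) = -2 + (-64 + (0 + 4)) = -2 + (-64 + 4) = -2 - 60 = -62)
o + X*265 = 39 - 62*265 = 39 - 16430 = -16391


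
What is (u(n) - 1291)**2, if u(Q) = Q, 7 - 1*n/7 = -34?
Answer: 1008016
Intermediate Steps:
n = 287 (n = 49 - 7*(-34) = 49 + 238 = 287)
(u(n) - 1291)**2 = (287 - 1291)**2 = (-1004)**2 = 1008016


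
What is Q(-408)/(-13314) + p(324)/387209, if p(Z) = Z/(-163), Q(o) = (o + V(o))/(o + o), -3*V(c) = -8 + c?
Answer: -452624999/15125652036684 ≈ -2.9924e-5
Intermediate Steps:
V(c) = 8/3 - c/3 (V(c) = -(-8 + c)/3 = 8/3 - c/3)
Q(o) = (8/3 + 2*o/3)/(2*o) (Q(o) = (o + (8/3 - o/3))/(o + o) = (8/3 + 2*o/3)/((2*o)) = (8/3 + 2*o/3)*(1/(2*o)) = (8/3 + 2*o/3)/(2*o))
p(Z) = -Z/163 (p(Z) = Z*(-1/163) = -Z/163)
Q(-408)/(-13314) + p(324)/387209 = ((⅓)*(4 - 408)/(-408))/(-13314) - 1/163*324/387209 = ((⅓)*(-1/408)*(-404))*(-1/13314) - 324/163*1/387209 = (101/306)*(-1/13314) - 324/63115067 = -101/4074084 - 324/63115067 = -452624999/15125652036684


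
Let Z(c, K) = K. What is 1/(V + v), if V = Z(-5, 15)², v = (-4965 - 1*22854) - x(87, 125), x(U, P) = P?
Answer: -1/27719 ≈ -3.6076e-5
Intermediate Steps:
v = -27944 (v = (-4965 - 1*22854) - 1*125 = (-4965 - 22854) - 125 = -27819 - 125 = -27944)
V = 225 (V = 15² = 225)
1/(V + v) = 1/(225 - 27944) = 1/(-27719) = -1/27719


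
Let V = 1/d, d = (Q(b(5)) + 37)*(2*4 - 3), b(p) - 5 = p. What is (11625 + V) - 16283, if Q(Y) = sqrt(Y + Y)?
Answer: -31418173/6745 - 2*sqrt(5)/6745 ≈ -4658.0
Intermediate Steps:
b(p) = 5 + p
Q(Y) = sqrt(2)*sqrt(Y) (Q(Y) = sqrt(2*Y) = sqrt(2)*sqrt(Y))
d = 185 + 10*sqrt(5) (d = (sqrt(2)*sqrt(5 + 5) + 37)*(2*4 - 3) = (sqrt(2)*sqrt(10) + 37)*(8 - 3) = (2*sqrt(5) + 37)*5 = (37 + 2*sqrt(5))*5 = 185 + 10*sqrt(5) ≈ 207.36)
V = 1/(185 + 10*sqrt(5)) ≈ 0.0048225
(11625 + V) - 16283 = (11625 + (37/6745 - 2*sqrt(5)/6745)) - 16283 = (78410662/6745 - 2*sqrt(5)/6745) - 16283 = -31418173/6745 - 2*sqrt(5)/6745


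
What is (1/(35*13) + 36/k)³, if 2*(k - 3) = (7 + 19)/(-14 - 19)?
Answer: 19751532485554297/7489271187125 ≈ 2637.3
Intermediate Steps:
k = 86/33 (k = 3 + ((7 + 19)/(-14 - 19))/2 = 3 + (26/(-33))/2 = 3 + (26*(-1/33))/2 = 3 + (½)*(-26/33) = 3 - 13/33 = 86/33 ≈ 2.6061)
(1/(35*13) + 36/k)³ = (1/(35*13) + 36/(86/33))³ = ((1/35)*(1/13) + 36*(33/86))³ = (1/455 + 594/43)³ = (270313/19565)³ = 19751532485554297/7489271187125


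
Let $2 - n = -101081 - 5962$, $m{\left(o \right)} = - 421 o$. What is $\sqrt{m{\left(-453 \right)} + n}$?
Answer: $\sqrt{297758} \approx 545.67$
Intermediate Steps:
$n = 107045$ ($n = 2 - \left(-101081 - 5962\right) = 2 - -107043 = 2 + 107043 = 107045$)
$\sqrt{m{\left(-453 \right)} + n} = \sqrt{\left(-421\right) \left(-453\right) + 107045} = \sqrt{190713 + 107045} = \sqrt{297758}$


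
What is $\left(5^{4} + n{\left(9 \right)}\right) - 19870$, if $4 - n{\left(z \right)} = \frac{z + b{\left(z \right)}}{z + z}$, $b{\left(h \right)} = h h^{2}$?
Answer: $-19282$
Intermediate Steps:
$b{\left(h \right)} = h^{3}$
$n{\left(z \right)} = 4 - \frac{z + z^{3}}{2 z}$ ($n{\left(z \right)} = 4 - \frac{z + z^{3}}{z + z} = 4 - \frac{z + z^{3}}{2 z}$)
$\left(5^{4} + n{\left(9 \right)}\right) - 19870 = \left(5^{4} + \left(\frac{7}{2} - \frac{9^{2}}{2}\right)\right) - 19870 = \left(625 + \left(\frac{7}{2} - \frac{81}{2}\right)\right) - 19870 = \left(625 - 37\right) - 19870 = 588 - 19870 = -19282$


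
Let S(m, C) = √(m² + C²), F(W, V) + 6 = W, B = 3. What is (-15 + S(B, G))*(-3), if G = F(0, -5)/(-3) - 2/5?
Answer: 174/5 ≈ 34.800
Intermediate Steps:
F(W, V) = -6 + W
G = 8/5 (G = (-6 + 0)/(-3) - 2/5 = -6*(-⅓) - 2*⅕ = 2 - ⅖ = 8/5 ≈ 1.6000)
S(m, C) = √(C² + m²)
(-15 + S(B, G))*(-3) = (-15 + √((8/5)² + 3²))*(-3) = (-15 + √(64/25 + 9))*(-3) = (-15 + √(289/25))*(-3) = (-15 + 17/5)*(-3) = -58/5*(-3) = 174/5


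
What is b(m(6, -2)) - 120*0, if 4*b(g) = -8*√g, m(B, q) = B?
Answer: -2*√6 ≈ -4.8990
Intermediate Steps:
b(g) = -2*√g (b(g) = (-8*√g)/4 = -2*√g)
b(m(6, -2)) - 120*0 = -2*√6 - 120*0 = -2*√6 + 0 = -2*√6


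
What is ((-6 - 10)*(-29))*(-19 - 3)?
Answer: -10208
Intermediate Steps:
((-6 - 10)*(-29))*(-19 - 3) = -16*(-29)*(-22) = 464*(-22) = -10208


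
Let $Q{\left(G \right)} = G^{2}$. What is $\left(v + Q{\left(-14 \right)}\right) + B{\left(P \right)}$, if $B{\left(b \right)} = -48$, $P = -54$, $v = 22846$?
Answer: $22994$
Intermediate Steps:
$\left(v + Q{\left(-14 \right)}\right) + B{\left(P \right)} = \left(22846 + \left(-14\right)^{2}\right) - 48 = \left(22846 + 196\right) - 48 = 23042 - 48 = 22994$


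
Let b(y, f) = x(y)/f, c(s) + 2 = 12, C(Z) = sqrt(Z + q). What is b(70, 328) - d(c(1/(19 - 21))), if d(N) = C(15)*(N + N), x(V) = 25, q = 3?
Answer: 25/328 - 60*sqrt(2) ≈ -84.777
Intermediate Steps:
C(Z) = sqrt(3 + Z) (C(Z) = sqrt(Z + 3) = sqrt(3 + Z))
c(s) = 10 (c(s) = -2 + 12 = 10)
d(N) = 6*N*sqrt(2) (d(N) = sqrt(3 + 15)*(N + N) = sqrt(18)*(2*N) = (3*sqrt(2))*(2*N) = 6*N*sqrt(2))
b(y, f) = 25/f
b(70, 328) - d(c(1/(19 - 21))) = 25/328 - 6*10*sqrt(2) = 25*(1/328) - 60*sqrt(2) = 25/328 - 60*sqrt(2)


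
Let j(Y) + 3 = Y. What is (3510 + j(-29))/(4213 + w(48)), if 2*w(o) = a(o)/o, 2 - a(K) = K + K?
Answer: 166944/202177 ≈ 0.82573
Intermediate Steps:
j(Y) = -3 + Y
a(K) = 2 - 2*K (a(K) = 2 - (K + K) = 2 - 2*K)
w(o) = (2 - 2*o)/(2*o) (w(o) = ((2 - 2*o)/o)/2 = (2 - 2*o)/(2*o))
(3510 + j(-29))/(4213 + w(48)) = (3510 + (-3 - 29))/(4213 + (1 - 1*48)/48) = (3510 - 32)/(4213 + (1 - 48)/48) = 3478/(4213 + (1/48)*(-47)) = 3478/(4213 - 47/48) = 3478/(202177/48) = 3478*(48/202177) = 166944/202177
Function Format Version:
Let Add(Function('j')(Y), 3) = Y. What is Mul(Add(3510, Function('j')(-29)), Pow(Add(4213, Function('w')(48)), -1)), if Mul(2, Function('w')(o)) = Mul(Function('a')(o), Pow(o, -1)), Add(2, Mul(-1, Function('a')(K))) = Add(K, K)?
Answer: Rational(166944, 202177) ≈ 0.82573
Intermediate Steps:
Function('j')(Y) = Add(-3, Y)
Function('a')(K) = Add(2, Mul(-2, K)) (Function('a')(K) = Add(2, Mul(-1, Add(K, K))) = Add(2, Mul(-1, Mul(2, K))) = Add(2, Mul(-2, K)))
Function('w')(o) = Mul(Rational(1, 2), Pow(o, -1), Add(2, Mul(-2, o))) (Function('w')(o) = Mul(Rational(1, 2), Mul(Add(2, Mul(-2, o)), Pow(o, -1))) = Mul(Rational(1, 2), Mul(Pow(o, -1), Add(2, Mul(-2, o)))) = Mul(Rational(1, 2), Pow(o, -1), Add(2, Mul(-2, o))))
Mul(Add(3510, Function('j')(-29)), Pow(Add(4213, Function('w')(48)), -1)) = Mul(Add(3510, Add(-3, -29)), Pow(Add(4213, Mul(Pow(48, -1), Add(1, Mul(-1, 48)))), -1)) = Mul(Add(3510, -32), Pow(Add(4213, Mul(Rational(1, 48), Add(1, -48))), -1)) = Mul(3478, Pow(Add(4213, Mul(Rational(1, 48), -47)), -1)) = Mul(3478, Pow(Add(4213, Rational(-47, 48)), -1)) = Mul(3478, Pow(Rational(202177, 48), -1)) = Mul(3478, Rational(48, 202177)) = Rational(166944, 202177)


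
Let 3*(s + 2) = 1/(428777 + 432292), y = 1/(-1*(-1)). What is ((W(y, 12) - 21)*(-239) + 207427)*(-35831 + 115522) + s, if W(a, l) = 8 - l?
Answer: 43930583396027461/2583207 ≈ 1.7006e+10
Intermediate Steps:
y = 1 (y = 1/1 = 1)
s = -5166413/2583207 (s = -2 + 1/(3*(428777 + 432292)) = -2 + (1/3)/861069 = -2 + (1/3)*(1/861069) = -2 + 1/2583207 = -5166413/2583207 ≈ -2.0000)
((W(y, 12) - 21)*(-239) + 207427)*(-35831 + 115522) + s = (((8 - 1*12) - 21)*(-239) + 207427)*(-35831 + 115522) - 5166413/2583207 = (((8 - 12) - 21)*(-239) + 207427)*79691 - 5166413/2583207 = ((-4 - 21)*(-239) + 207427)*79691 - 5166413/2583207 = (-25*(-239) + 207427)*79691 - 5166413/2583207 = (5975 + 207427)*79691 - 5166413/2583207 = 213402*79691 - 5166413/2583207 = 17006218782 - 5166413/2583207 = 43930583396027461/2583207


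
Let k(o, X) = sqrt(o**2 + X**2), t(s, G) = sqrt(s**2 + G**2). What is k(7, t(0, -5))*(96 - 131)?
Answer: -35*sqrt(74) ≈ -301.08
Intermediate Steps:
t(s, G) = sqrt(G**2 + s**2)
k(o, X) = sqrt(X**2 + o**2)
k(7, t(0, -5))*(96 - 131) = sqrt((sqrt((-5)**2 + 0**2))**2 + 7**2)*(96 - 131) = sqrt((sqrt(25 + 0))**2 + 49)*(-35) = sqrt((sqrt(25))**2 + 49)*(-35) = sqrt(5**2 + 49)*(-35) = sqrt(25 + 49)*(-35) = sqrt(74)*(-35) = -35*sqrt(74)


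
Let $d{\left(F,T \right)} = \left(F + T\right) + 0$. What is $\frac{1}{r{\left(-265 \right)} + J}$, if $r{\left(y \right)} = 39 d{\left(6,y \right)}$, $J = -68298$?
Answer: $- \frac{1}{78399} \approx -1.2755 \cdot 10^{-5}$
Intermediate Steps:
$d{\left(F,T \right)} = F + T$
$r{\left(y \right)} = 234 + 39 y$ ($r{\left(y \right)} = 39 \left(6 + y\right) = 234 + 39 y$)
$\frac{1}{r{\left(-265 \right)} + J} = \frac{1}{\left(234 + 39 \left(-265\right)\right) - 68298} = \frac{1}{\left(234 - 10335\right) - 68298} = \frac{1}{-10101 - 68298} = \frac{1}{-78399} = - \frac{1}{78399}$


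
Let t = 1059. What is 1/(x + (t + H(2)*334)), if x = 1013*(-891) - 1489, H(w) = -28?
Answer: -1/912365 ≈ -1.0961e-6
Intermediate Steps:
x = -904072 (x = -902583 - 1489 = -904072)
1/(x + (t + H(2)*334)) = 1/(-904072 + (1059 - 28*334)) = 1/(-904072 + (1059 - 9352)) = 1/(-904072 - 8293) = 1/(-912365) = -1/912365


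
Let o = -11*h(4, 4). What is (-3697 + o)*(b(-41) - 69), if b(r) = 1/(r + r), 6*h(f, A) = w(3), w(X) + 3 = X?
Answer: 20921323/82 ≈ 2.5514e+5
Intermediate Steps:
w(X) = -3 + X
h(f, A) = 0 (h(f, A) = (-3 + 3)/6 = (1/6)*0 = 0)
b(r) = 1/(2*r)
o = 0 (o = -11*0 = 0)
(-3697 + o)*(b(-41) - 69) = (-3697 + 0)*((1/2)/(-41) - 69) = -3697*((1/2)*(-1/41) - 69) = -3697*(-1/82 - 69) = -3697*(-5659/82) = 20921323/82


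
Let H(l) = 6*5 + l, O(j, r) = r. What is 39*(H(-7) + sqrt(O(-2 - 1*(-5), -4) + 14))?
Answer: 897 + 39*sqrt(10) ≈ 1020.3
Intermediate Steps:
H(l) = 30 + l
39*(H(-7) + sqrt(O(-2 - 1*(-5), -4) + 14)) = 39*((30 - 7) + sqrt(-4 + 14)) = 39*(23 + sqrt(10)) = 897 + 39*sqrt(10)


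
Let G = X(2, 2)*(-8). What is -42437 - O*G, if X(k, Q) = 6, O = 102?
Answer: -37541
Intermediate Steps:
G = -48 (G = 6*(-8) = -48)
-42437 - O*G = -42437 - 102*(-48) = -42437 - 1*(-4896) = -42437 + 4896 = -37541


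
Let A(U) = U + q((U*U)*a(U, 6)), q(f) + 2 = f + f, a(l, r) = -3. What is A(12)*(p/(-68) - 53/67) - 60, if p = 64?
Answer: 1616602/1139 ≈ 1419.3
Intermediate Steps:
q(f) = -2 + 2*f (q(f) = -2 + (f + f) = -2 + 2*f)
A(U) = -2 + U - 6*U² (A(U) = U + (-2 + 2*((U*U)*(-3))) = U + (-2 + 2*(U²*(-3))) = U + (-2 + 2*(-3*U²)) = U + (-2 - 6*U²) = -2 + U - 6*U²)
A(12)*(p/(-68) - 53/67) - 60 = (-2 + 12 - 6*12²)*(64/(-68) - 53/67) - 60 = (-2 + 12 - 6*144)*(64*(-1/68) - 53*1/67) - 60 = (-2 + 12 - 864)*(-16/17 - 53/67) - 60 = -854*(-1973/1139) - 60 = 1684942/1139 - 60 = 1616602/1139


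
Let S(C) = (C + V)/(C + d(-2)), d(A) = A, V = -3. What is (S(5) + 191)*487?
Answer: 280025/3 ≈ 93342.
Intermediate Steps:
S(C) = (-3 + C)/(-2 + C) (S(C) = (C - 3)/(C - 2) = (-3 + C)/(-2 + C))
(S(5) + 191)*487 = ((-3 + 5)/(-2 + 5) + 191)*487 = (2/3 + 191)*487 = ((⅓)*2 + 191)*487 = (⅔ + 191)*487 = (575/3)*487 = 280025/3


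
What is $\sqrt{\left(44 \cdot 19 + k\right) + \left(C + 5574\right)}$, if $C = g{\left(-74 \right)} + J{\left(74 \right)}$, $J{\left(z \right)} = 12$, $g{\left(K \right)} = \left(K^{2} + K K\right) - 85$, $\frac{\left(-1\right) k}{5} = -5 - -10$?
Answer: $4 \sqrt{1079} \approx 131.39$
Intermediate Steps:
$k = -25$ ($k = - 5 \left(-5 - -10\right) = - 5 \left(-5 + 10\right) = \left(-5\right) 5 = -25$)
$g{\left(K \right)} = -85 + 2 K^{2}$ ($g{\left(K \right)} = \left(K^{2} + K^{2}\right) - 85 = 2 K^{2} - 85 = -85 + 2 K^{2}$)
$C = 10879$ ($C = \left(-85 + 2 \left(-74\right)^{2}\right) + 12 = \left(-85 + 2 \cdot 5476\right) + 12 = \left(-85 + 10952\right) + 12 = 10867 + 12 = 10879$)
$\sqrt{\left(44 \cdot 19 + k\right) + \left(C + 5574\right)} = \sqrt{\left(44 \cdot 19 - 25\right) + \left(10879 + 5574\right)} = \sqrt{\left(836 - 25\right) + 16453} = \sqrt{811 + 16453} = \sqrt{17264} = 4 \sqrt{1079}$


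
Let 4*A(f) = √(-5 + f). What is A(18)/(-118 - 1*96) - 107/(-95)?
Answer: 107/95 - √13/856 ≈ 1.1221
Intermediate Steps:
A(f) = √(-5 + f)/4
A(18)/(-118 - 1*96) - 107/(-95) = (√(-5 + 18)/4)/(-118 - 1*96) - 107/(-95) = (√13/4)/(-118 - 96) - 107*(-1/95) = (√13/4)/(-214) + 107/95 = (√13/4)*(-1/214) + 107/95 = -√13/856 + 107/95 = 107/95 - √13/856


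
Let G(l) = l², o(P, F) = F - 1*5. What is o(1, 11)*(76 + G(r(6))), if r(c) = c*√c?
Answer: 1752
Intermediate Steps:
o(P, F) = -5 + F (o(P, F) = F - 5 = -5 + F)
r(c) = c^(3/2)
o(1, 11)*(76 + G(r(6))) = (-5 + 11)*(76 + (6^(3/2))²) = 6*(76 + (6*√6)²) = 6*(76 + 216) = 6*292 = 1752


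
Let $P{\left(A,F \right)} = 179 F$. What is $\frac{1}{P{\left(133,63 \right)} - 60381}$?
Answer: $- \frac{1}{49104} \approx -2.0365 \cdot 10^{-5}$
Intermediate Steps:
$\frac{1}{P{\left(133,63 \right)} - 60381} = \frac{1}{179 \cdot 63 - 60381} = \frac{1}{11277 - 60381} = \frac{1}{-49104} = - \frac{1}{49104}$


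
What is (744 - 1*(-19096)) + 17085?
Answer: 36925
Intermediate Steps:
(744 - 1*(-19096)) + 17085 = (744 + 19096) + 17085 = 19840 + 17085 = 36925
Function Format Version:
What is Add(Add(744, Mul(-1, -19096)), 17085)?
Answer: 36925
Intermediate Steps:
Add(Add(744, Mul(-1, -19096)), 17085) = Add(Add(744, 19096), 17085) = Add(19840, 17085) = 36925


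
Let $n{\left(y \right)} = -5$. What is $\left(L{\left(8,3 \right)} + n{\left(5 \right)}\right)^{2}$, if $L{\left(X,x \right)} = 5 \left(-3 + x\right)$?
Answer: $25$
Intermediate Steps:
$L{\left(X,x \right)} = -15 + 5 x$
$\left(L{\left(8,3 \right)} + n{\left(5 \right)}\right)^{2} = \left(\left(-15 + 5 \cdot 3\right) - 5\right)^{2} = \left(\left(-15 + 15\right) - 5\right)^{2} = \left(0 - 5\right)^{2} = \left(-5\right)^{2} = 25$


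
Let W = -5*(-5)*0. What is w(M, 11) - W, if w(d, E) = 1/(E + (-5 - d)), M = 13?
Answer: -1/7 ≈ -0.14286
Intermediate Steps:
w(d, E) = 1/(-5 + E - d)
W = 0 (W = 25*0 = 0)
w(M, 11) - W = -1/(5 + 13 - 1*11) - 1*0 = -1/(5 + 13 - 11) + 0 = -1/7 + 0 = -1/7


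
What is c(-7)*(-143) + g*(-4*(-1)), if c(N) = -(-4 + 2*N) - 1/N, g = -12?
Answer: -18497/7 ≈ -2642.4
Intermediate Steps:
c(N) = 4 - 1/N - 2*N (c(N) = -(-4 + 2*N) - 1/N = -2*(-2 + N) - 1/N = (4 - 2*N) - 1/N = 4 - 1/N - 2*N)
c(-7)*(-143) + g*(-4*(-1)) = (4 - 1/(-7) - 2*(-7))*(-143) - (-48)*(-1) = (4 - 1*(-1/7) + 14)*(-143) - 12*4 = (4 + 1/7 + 14)*(-143) - 48 = (127/7)*(-143) - 48 = -18161/7 - 48 = -18497/7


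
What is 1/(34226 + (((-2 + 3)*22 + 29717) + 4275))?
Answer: 1/68240 ≈ 1.4654e-5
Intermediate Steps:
1/(34226 + (((-2 + 3)*22 + 29717) + 4275)) = 1/(34226 + ((1*22 + 29717) + 4275)) = 1/(34226 + ((22 + 29717) + 4275)) = 1/(34226 + (29739 + 4275)) = 1/(34226 + 34014) = 1/68240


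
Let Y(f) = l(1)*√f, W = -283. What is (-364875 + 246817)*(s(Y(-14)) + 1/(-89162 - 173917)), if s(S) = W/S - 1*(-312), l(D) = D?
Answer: -9690277023526/263079 - 16705207*I*√14/7 ≈ -3.6834e+7 - 8.9293e+6*I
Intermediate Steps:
Y(f) = √f (Y(f) = 1*√f = √f)
s(S) = 312 - 283/S (s(S) = -283/S - 1*(-312) = -283/S + 312 = 312 - 283/S)
(-364875 + 246817)*(s(Y(-14)) + 1/(-89162 - 173917)) = (-364875 + 246817)*((312 - 283*(-I*√14/14)) + 1/(-89162 - 173917)) = -118058*((312 - 283*(-I*√14/14)) + 1/(-263079)) = -118058*((312 - (-283)*I*√14/14) - 1/263079) = -118058*((312 + 283*I*√14/14) - 1/263079) = -118058*(82080647/263079 + 283*I*√14/14) = -9690277023526/263079 - 16705207*I*√14/7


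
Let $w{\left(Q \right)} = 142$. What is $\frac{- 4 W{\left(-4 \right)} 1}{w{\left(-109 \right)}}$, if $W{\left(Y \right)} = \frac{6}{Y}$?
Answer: $\frac{3}{71} \approx 0.042253$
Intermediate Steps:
$\frac{- 4 W{\left(-4 \right)} 1}{w{\left(-109 \right)}} = \frac{- 4 \frac{6}{-4} \cdot 1}{142} = - 4 \cdot 6 \left(- \frac{1}{4}\right) 1 \cdot \frac{1}{142} = \left(-4\right) \left(- \frac{3}{2}\right) 1 \cdot \frac{1}{142} = 6 \cdot 1 \cdot \frac{1}{142} = 6 \cdot \frac{1}{142} = \frac{3}{71}$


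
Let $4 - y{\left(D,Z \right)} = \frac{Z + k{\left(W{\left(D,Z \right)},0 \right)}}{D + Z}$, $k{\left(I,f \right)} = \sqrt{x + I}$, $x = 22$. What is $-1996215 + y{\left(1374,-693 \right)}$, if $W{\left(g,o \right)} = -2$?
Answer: $- \frac{453139666}{227} - \frac{2 \sqrt{5}}{681} \approx -1.9962 \cdot 10^{6}$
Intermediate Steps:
$k{\left(I,f \right)} = \sqrt{22 + I}$
$y{\left(D,Z \right)} = 4 - \frac{Z + 2 \sqrt{5}}{D + Z}$ ($y{\left(D,Z \right)} = 4 - \frac{Z + \sqrt{22 - 2}}{D + Z} = 4 - \frac{Z + \sqrt{20}}{D + Z} = 4 - \frac{Z + 2 \sqrt{5}}{D + Z}$)
$-1996215 + y{\left(1374,-693 \right)} = -1996215 + \frac{- 2 \sqrt{5} + 3 \left(-693\right) + 4 \cdot 1374}{1374 - 693} = -1996215 + \frac{- 2 \sqrt{5} - 2079 + 5496}{681} = -1996215 + \frac{3417 - 2 \sqrt{5}}{681} = -1996215 + \left(\frac{1139}{227} - \frac{2 \sqrt{5}}{681}\right) = - \frac{453139666}{227} - \frac{2 \sqrt{5}}{681}$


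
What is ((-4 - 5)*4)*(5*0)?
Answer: 0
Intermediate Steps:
((-4 - 5)*4)*(5*0) = -9*4*0 = -36*0 = 0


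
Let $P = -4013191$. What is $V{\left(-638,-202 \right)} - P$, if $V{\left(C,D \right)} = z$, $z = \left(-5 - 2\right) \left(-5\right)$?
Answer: $4013226$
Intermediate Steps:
$z = 35$ ($z = \left(-7\right) \left(-5\right) = 35$)
$V{\left(C,D \right)} = 35$
$V{\left(-638,-202 \right)} - P = 35 - -4013191 = 35 + 4013191 = 4013226$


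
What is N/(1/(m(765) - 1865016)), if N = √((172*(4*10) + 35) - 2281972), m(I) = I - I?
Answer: -1865016*I*√2275057 ≈ -2.8131e+9*I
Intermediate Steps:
m(I) = 0
N = I*√2275057 (N = √((172*40 + 35) - 2281972) = √((6880 + 35) - 2281972) = √(6915 - 2281972) = √(-2275057) = I*√2275057 ≈ 1508.3*I)
N/(1/(m(765) - 1865016)) = (I*√2275057)/(1/(0 - 1865016)) = (I*√2275057)/(1/(-1865016)) = (I*√2275057)/(-1/1865016) = (I*√2275057)*(-1865016) = -1865016*I*√2275057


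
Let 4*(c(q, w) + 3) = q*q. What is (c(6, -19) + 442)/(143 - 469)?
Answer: -224/163 ≈ -1.3742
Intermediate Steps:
c(q, w) = -3 + q²/4 (c(q, w) = -3 + (q*q)/4 = -3 + q²/4)
(c(6, -19) + 442)/(143 - 469) = ((-3 + (¼)*6²) + 442)/(143 - 469) = ((-3 + (¼)*36) + 442)/(-326) = ((-3 + 9) + 442)*(-1/326) = (6 + 442)*(-1/326) = 448*(-1/326) = -224/163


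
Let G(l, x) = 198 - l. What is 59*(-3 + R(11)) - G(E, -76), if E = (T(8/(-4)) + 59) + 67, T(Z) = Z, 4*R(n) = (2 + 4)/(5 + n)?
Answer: -7855/32 ≈ -245.47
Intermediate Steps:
R(n) = 3/(2*(5 + n)) (R(n) = ((2 + 4)/(5 + n))/4 = (6/(5 + n))/4 = 3/(2*(5 + n)))
E = 124 (E = (8/(-4) + 59) + 67 = (8*(-¼) + 59) + 67 = (-2 + 59) + 67 = 57 + 67 = 124)
59*(-3 + R(11)) - G(E, -76) = 59*(-3 + 3/(2*(5 + 11))) - (198 - 1*124) = 59*(-3 + (3/2)/16) - (198 - 124) = 59*(-3 + (3/2)*(1/16)) - 1*74 = 59*(-3 + 3/32) - 74 = 59*(-93/32) - 74 = -5487/32 - 74 = -7855/32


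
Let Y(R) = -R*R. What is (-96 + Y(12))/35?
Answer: -48/7 ≈ -6.8571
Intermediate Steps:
Y(R) = -R²
(-96 + Y(12))/35 = (-96 - 1*12²)/35 = (-96 - 1*144)/35 = (-96 - 144)/35 = (1/35)*(-240) = -48/7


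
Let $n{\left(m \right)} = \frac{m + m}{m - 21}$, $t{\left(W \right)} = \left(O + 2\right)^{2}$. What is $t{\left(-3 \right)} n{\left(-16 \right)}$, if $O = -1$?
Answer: $\frac{32}{37} \approx 0.86486$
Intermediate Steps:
$t{\left(W \right)} = 1$ ($t{\left(W \right)} = \left(-1 + 2\right)^{2} = 1^{2} = 1$)
$n{\left(m \right)} = \frac{2 m}{-21 + m}$
$t{\left(-3 \right)} n{\left(-16 \right)} = 1 \cdot 2 \left(-16\right) \frac{1}{-21 - 16} = 1 \cdot 2 \left(-16\right) \frac{1}{-37} = 1 \cdot 2 \left(-16\right) \left(- \frac{1}{37}\right) = 1 \cdot \frac{32}{37} = \frac{32}{37}$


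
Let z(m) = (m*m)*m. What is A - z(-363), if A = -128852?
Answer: 47703295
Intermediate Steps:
z(m) = m³ (z(m) = m²*m = m³)
A - z(-363) = -128852 - 1*(-363)³ = -128852 - 1*(-47832147) = -128852 + 47832147 = 47703295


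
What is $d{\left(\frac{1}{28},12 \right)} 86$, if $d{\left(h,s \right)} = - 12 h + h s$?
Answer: $0$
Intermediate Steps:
$d{\left(\frac{1}{28},12 \right)} 86 = \frac{-12 + 12}{28} \cdot 86 = \frac{1}{28} \cdot 0 \cdot 86 = 0 \cdot 86 = 0$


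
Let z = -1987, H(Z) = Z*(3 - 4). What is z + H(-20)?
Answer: -1967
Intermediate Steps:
H(Z) = -Z (H(Z) = Z*(-1) = -Z)
z + H(-20) = -1987 - 1*(-20) = -1987 + 20 = -1967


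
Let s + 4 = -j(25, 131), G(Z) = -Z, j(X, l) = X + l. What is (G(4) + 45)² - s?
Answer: 1841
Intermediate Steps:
s = -160 (s = -4 - (25 + 131) = -4 - 1*156 = -4 - 156 = -160)
(G(4) + 45)² - s = (-1*4 + 45)² - 1*(-160) = (-4 + 45)² + 160 = 41² + 160 = 1681 + 160 = 1841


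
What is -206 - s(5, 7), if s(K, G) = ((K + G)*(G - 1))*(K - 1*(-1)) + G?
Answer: -645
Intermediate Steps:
s(K, G) = G + (1 + K)*(-1 + G)*(G + K) (s(K, G) = ((G + K)*(-1 + G))*(K + 1) + G = ((-1 + G)*(G + K))*(1 + K) + G = (1 + K)*(-1 + G)*(G + K) + G = G + (1 + K)*(-1 + G)*(G + K))
-206 - s(5, 7) = -206 - (7² - 1*5 - 1*5² + 7*5² + 5*7²) = -206 - (49 - 5 - 1*25 + 7*25 + 5*49) = -206 - (49 - 5 - 25 + 175 + 245) = -206 - 1*439 = -206 - 439 = -645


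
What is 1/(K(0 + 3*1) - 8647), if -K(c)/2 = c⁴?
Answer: -1/8809 ≈ -0.00011352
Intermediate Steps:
K(c) = -2*c⁴
1/(K(0 + 3*1) - 8647) = 1/(-2*(0 + 3*1)⁴ - 8647) = 1/(-2*(0 + 3)⁴ - 8647) = 1/(-2*3⁴ - 8647) = 1/(-2*81 - 8647) = 1/(-162 - 8647) = 1/(-8809) = -1/8809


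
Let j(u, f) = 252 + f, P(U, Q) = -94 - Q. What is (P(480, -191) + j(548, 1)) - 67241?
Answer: -66891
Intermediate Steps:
(P(480, -191) + j(548, 1)) - 67241 = ((-94 - 1*(-191)) + (252 + 1)) - 67241 = ((-94 + 191) + 253) - 67241 = (97 + 253) - 67241 = 350 - 67241 = -66891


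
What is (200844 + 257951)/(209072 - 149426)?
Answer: 458795/59646 ≈ 7.6920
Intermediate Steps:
(200844 + 257951)/(209072 - 149426) = 458795/59646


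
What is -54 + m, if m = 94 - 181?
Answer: -141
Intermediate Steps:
m = -87
-54 + m = -54 - 87 = -141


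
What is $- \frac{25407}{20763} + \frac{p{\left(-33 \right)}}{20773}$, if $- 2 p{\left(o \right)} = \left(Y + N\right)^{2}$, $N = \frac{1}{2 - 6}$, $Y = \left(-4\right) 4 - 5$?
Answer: $- \frac{631072601}{511181984} \approx -1.2345$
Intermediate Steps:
$Y = -21$ ($Y = -16 - 5 = -21$)
$N = - \frac{1}{4}$ ($N = \frac{1}{2 - 6} = \frac{1}{-4} = - \frac{1}{4} \approx -0.25$)
$p{\left(o \right)} = - \frac{7225}{32}$ ($p{\left(o \right)} = - \frac{\left(-21 - \frac{1}{4}\right)^{2}}{2} = - \frac{\left(- \frac{85}{4}\right)^{2}}{2} = \left(- \frac{1}{2}\right) \frac{7225}{16} = - \frac{7225}{32}$)
$- \frac{25407}{20763} + \frac{p{\left(-33 \right)}}{20773} = - \frac{25407}{20763} - \frac{7225}{32 \cdot 20773} = \left(-25407\right) \frac{1}{20763} - \frac{7225}{664736} = - \frac{941}{769} - \frac{7225}{664736} = - \frac{631072601}{511181984}$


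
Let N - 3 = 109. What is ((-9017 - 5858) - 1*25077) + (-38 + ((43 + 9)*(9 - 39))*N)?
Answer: -214710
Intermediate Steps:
N = 112 (N = 3 + 109 = 112)
((-9017 - 5858) - 1*25077) + (-38 + ((43 + 9)*(9 - 39))*N) = ((-9017 - 5858) - 1*25077) + (-38 + ((43 + 9)*(9 - 39))*112) = (-14875 - 25077) + (-38 + (52*(-30))*112) = -39952 + (-38 - 1560*112) = -39952 + (-38 - 174720) = -39952 - 174758 = -214710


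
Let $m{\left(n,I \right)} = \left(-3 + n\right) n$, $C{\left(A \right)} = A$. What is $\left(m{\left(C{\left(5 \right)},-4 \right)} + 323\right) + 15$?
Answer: $348$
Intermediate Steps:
$m{\left(n,I \right)} = n \left(-3 + n\right)$
$\left(m{\left(C{\left(5 \right)},-4 \right)} + 323\right) + 15 = \left(5 \left(-3 + 5\right) + 323\right) + 15 = \left(5 \cdot 2 + 323\right) + 15 = \left(10 + 323\right) + 15 = 333 + 15 = 348$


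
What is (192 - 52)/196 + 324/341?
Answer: 3973/2387 ≈ 1.6644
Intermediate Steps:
(192 - 52)/196 + 324/341 = 140*(1/196) + 324*(1/341) = 5/7 + 324/341 = 3973/2387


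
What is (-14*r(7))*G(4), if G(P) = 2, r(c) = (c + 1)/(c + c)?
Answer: -16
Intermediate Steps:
r(c) = (1 + c)/(2*c) (r(c) = (1 + c)/((2*c)) = (1 + c)*(1/(2*c)) = (1 + c)/(2*c))
(-14*r(7))*G(4) = -7*(1 + 7)/7*2 = -7*8/7*2 = -14*4/7*2 = -8*2 = -16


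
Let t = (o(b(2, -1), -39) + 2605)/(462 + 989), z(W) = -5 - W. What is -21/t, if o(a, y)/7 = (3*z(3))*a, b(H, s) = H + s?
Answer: -30471/2437 ≈ -12.503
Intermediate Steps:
o(a, y) = -168*a (o(a, y) = 7*((3*(-5 - 1*3))*a) = 7*((3*(-5 - 3))*a) = 7*((3*(-8))*a) = 7*(-24*a) = -168*a)
t = 2437/1451 (t = (-168*(2 - 1) + 2605)/(462 + 989) = (-168*1 + 2605)/1451 = (-168 + 2605)*(1/1451) = 2437*(1/1451) = 2437/1451 ≈ 1.6795)
-21/t = -21/2437/1451 = -21*1451/2437 = -30471/2437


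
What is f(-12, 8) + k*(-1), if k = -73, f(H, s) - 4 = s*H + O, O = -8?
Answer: -27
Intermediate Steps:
f(H, s) = -4 + H*s (f(H, s) = 4 + (s*H - 8) = 4 + (H*s - 8) = 4 + (-8 + H*s) = -4 + H*s)
f(-12, 8) + k*(-1) = (-4 - 12*8) - 73*(-1) = (-4 - 96) + 73 = -100 + 73 = -27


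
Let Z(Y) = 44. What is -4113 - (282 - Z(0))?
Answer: -4351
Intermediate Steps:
-4113 - (282 - Z(0)) = -4113 - (282 - 1*44) = -4113 - (282 - 44) = -4113 - 1*238 = -4113 - 238 = -4351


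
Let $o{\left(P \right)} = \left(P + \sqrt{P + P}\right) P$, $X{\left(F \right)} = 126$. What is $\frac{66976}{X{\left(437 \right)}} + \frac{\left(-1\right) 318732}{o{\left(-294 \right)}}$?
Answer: $\frac{34454519}{65268} - \frac{26561 i \sqrt{3}}{152292} \approx 527.89 - 0.30208 i$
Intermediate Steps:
$o{\left(P \right)} = P \left(P + \sqrt{2} \sqrt{P}\right)$ ($o{\left(P \right)} = \left(P + \sqrt{2 P}\right) P = \left(P + \sqrt{2} \sqrt{P}\right) P = P \left(P + \sqrt{2} \sqrt{P}\right)$)
$\frac{66976}{X{\left(437 \right)}} + \frac{\left(-1\right) 318732}{o{\left(-294 \right)}} = \frac{66976}{126} + \frac{\left(-1\right) 318732}{\left(-294\right)^{2} + \sqrt{2} \left(-294\right)^{\frac{3}{2}}} = 66976 \cdot \frac{1}{126} - \frac{318732}{86436 + \sqrt{2} \left(- 2058 i \sqrt{6}\right)} = \frac{4784}{9} - \frac{318732}{86436 - 4116 i \sqrt{3}}$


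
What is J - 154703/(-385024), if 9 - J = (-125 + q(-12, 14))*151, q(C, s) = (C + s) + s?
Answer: 6340729935/385024 ≈ 16468.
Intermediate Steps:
q(C, s) = C + 2*s
J = 16468 (J = 9 - (-125 + (-12 + 2*14))*151 = 9 - (-125 + (-12 + 28))*151 = 9 - (-125 + 16)*151 = 9 - (-109)*151 = 9 - 1*(-16459) = 9 + 16459 = 16468)
J - 154703/(-385024) = 16468 - 154703/(-385024) = 16468 - 154703*(-1/385024) = 16468 + 154703/385024 = 6340729935/385024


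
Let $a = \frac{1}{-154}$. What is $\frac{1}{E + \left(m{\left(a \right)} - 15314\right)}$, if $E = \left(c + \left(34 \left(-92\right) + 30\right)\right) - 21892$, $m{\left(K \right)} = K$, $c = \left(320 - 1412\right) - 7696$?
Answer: $- \frac{154}{7560169} \approx -2.037 \cdot 10^{-5}$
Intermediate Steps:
$c = -8788$ ($c = -1092 - 7696 = -8788$)
$a = - \frac{1}{154} \approx -0.0064935$
$E = -33778$ ($E = \left(-8788 + \left(34 \left(-92\right) + 30\right)\right) - 21892 = \left(-8788 + \left(-3128 + 30\right)\right) - 21892 = \left(-8788 - 3098\right) - 21892 = -11886 - 21892 = -33778$)
$\frac{1}{E + \left(m{\left(a \right)} - 15314\right)} = \frac{1}{-33778 - \frac{2358357}{154}} = \frac{1}{- \frac{7560169}{154}} = - \frac{154}{7560169}$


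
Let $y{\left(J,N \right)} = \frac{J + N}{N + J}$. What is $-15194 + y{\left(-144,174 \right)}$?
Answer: $-15193$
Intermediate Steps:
$y{\left(J,N \right)} = 1$ ($y{\left(J,N \right)} = \frac{J + N}{J + N} = 1$)
$-15194 + y{\left(-144,174 \right)} = -15194 + 1 = -15193$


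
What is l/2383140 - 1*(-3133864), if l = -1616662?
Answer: 3734217518149/1191570 ≈ 3.1339e+6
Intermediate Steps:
l/2383140 - 1*(-3133864) = -1616662/2383140 - 1*(-3133864) = -1616662*1/2383140 + 3133864 = -808331/1191570 + 3133864 = 3734217518149/1191570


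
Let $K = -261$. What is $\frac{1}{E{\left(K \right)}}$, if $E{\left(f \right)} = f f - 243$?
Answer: $\frac{1}{67878} \approx 1.4732 \cdot 10^{-5}$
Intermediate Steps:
$E{\left(f \right)} = -243 + f^{2}$ ($E{\left(f \right)} = f^{2} - 243 = -243 + f^{2}$)
$\frac{1}{E{\left(K \right)}} = \frac{1}{-243 + \left(-261\right)^{2}} = \frac{1}{-243 + 68121} = \frac{1}{67878}$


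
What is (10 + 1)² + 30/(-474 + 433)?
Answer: 4931/41 ≈ 120.27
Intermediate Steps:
(10 + 1)² + 30/(-474 + 433) = 11² + 30/(-41) = 121 + 30*(-1/41) = 121 - 30/41 = 4931/41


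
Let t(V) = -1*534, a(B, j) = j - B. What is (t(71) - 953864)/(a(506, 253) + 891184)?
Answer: -954398/890931 ≈ -1.0712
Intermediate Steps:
t(V) = -534
(t(71) - 953864)/(a(506, 253) + 891184) = (-534 - 953864)/((253 - 1*506) + 891184) = -954398/((253 - 506) + 891184) = -954398/(-253 + 891184) = -954398/890931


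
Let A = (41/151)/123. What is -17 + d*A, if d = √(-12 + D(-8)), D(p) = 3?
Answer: -17 + I/151 ≈ -17.0 + 0.0066225*I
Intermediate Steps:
A = 1/453 (A = (41*(1/151))*(1/123) = (41/151)*(1/123) = 1/453 ≈ 0.0022075)
d = 3*I (d = √(-12 + 3) = √(-9) = 3*I ≈ 3.0*I)
-17 + d*A = -17 + (3*I)*(1/453) = -17 + I/151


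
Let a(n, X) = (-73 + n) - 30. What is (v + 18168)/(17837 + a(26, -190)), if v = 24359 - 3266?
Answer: 13087/5920 ≈ 2.2106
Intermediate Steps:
v = 21093
a(n, X) = -103 + n
(v + 18168)/(17837 + a(26, -190)) = (21093 + 18168)/(17837 + (-103 + 26)) = 39261/(17837 - 77) = 39261/17760 = 39261*(1/17760) = 13087/5920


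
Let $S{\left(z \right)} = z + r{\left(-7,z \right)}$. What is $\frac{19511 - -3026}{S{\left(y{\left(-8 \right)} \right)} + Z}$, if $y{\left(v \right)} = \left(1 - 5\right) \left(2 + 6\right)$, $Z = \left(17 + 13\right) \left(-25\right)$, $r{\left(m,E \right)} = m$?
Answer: $- \frac{22537}{789} \approx -28.564$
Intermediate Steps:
$Z = -750$ ($Z = 30 \left(-25\right) = -750$)
$y{\left(v \right)} = -32$ ($y{\left(v \right)} = \left(-4\right) 8 = -32$)
$S{\left(z \right)} = -7 + z$ ($S{\left(z \right)} = z - 7 = -7 + z$)
$\frac{19511 - -3026}{S{\left(y{\left(-8 \right)} \right)} + Z} = \frac{19511 - -3026}{\left(-7 - 32\right) - 750} = \frac{19511 + 3026}{-39 - 750} = \frac{22537}{-789} = 22537 \left(- \frac{1}{789}\right) = - \frac{22537}{789}$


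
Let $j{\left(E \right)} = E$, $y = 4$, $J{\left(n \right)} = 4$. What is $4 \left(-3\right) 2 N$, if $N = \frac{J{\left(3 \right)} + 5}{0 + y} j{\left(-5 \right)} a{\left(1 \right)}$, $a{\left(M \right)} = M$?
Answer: $270$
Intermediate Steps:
$N = - \frac{45}{4}$ ($N = \frac{4 + 5}{0 + 4} \left(-5\right) 1 = \frac{9}{4} \left(-5\right) 1 = \left(- \frac{45}{4}\right) 1 = - \frac{45}{4} \approx -11.25$)
$4 \left(-3\right) 2 N = 4 \left(-3\right) 2 \left(- \frac{45}{4}\right) = \left(-12\right) 2 \left(- \frac{45}{4}\right) = \left(-24\right) \left(- \frac{45}{4}\right) = 270$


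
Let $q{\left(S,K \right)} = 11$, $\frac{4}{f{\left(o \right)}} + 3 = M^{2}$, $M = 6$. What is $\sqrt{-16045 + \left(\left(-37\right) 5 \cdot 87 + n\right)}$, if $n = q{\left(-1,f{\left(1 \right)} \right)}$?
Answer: $19 i \sqrt{89} \approx 179.25 i$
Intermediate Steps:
$f{\left(o \right)} = \frac{4}{33}$ ($f{\left(o \right)} = \frac{4}{-3 + 6^{2}} = \frac{4}{-3 + 36} = \frac{4}{33}$)
$n = 11$
$\sqrt{-16045 + \left(\left(-37\right) 5 \cdot 87 + n\right)} = \sqrt{-16045 + \left(\left(-37\right) 5 \cdot 87 + 11\right)} = \sqrt{-16045 + \left(\left(-185\right) 87 + 11\right)} = \sqrt{-16045 + \left(-16095 + 11\right)} = \sqrt{-16045 - 16084} = \sqrt{-32129} = 19 i \sqrt{89}$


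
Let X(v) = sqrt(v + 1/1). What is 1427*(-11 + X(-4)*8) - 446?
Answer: -16143 + 11416*I*sqrt(3) ≈ -16143.0 + 19773.0*I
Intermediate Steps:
X(v) = sqrt(1 + v) (X(v) = sqrt(v + 1) = sqrt(1 + v))
1427*(-11 + X(-4)*8) - 446 = 1427*(-11 + sqrt(1 - 4)*8) - 446 = 1427*(-11 + sqrt(-3)*8) - 446 = 1427*(-11 + (I*sqrt(3))*8) - 446 = 1427*(-11 + 8*I*sqrt(3)) - 446 = (-15697 + 11416*I*sqrt(3)) - 446 = -16143 + 11416*I*sqrt(3)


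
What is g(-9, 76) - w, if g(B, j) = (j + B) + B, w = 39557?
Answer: -39499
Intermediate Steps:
g(B, j) = j + 2*B (g(B, j) = (B + j) + B = j + 2*B)
g(-9, 76) - w = (76 + 2*(-9)) - 1*39557 = (76 - 18) - 39557 = 58 - 39557 = -39499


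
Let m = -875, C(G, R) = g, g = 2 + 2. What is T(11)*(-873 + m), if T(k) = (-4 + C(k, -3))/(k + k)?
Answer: 0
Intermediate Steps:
g = 4
C(G, R) = 4
T(k) = 0 (T(k) = (-4 + 4)/(k + k) = 0/((2*k)) = 0*(1/(2*k)) = 0)
T(11)*(-873 + m) = 0*(-873 - 875) = 0*(-1748) = 0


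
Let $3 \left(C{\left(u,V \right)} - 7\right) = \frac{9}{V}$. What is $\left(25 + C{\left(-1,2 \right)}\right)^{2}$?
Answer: $\frac{4489}{4} \approx 1122.3$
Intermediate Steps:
$C{\left(u,V \right)} = 7 + \frac{3}{V}$ ($C{\left(u,V \right)} = 7 + \frac{9 \frac{1}{V}}{3} = 7 + \frac{3}{V}$)
$\left(25 + C{\left(-1,2 \right)}\right)^{2} = \left(25 + \left(7 + \frac{3}{2}\right)\right)^{2} = \left(25 + \frac{17}{2}\right)^{2} = \left(\frac{67}{2}\right)^{2} = \frac{4489}{4}$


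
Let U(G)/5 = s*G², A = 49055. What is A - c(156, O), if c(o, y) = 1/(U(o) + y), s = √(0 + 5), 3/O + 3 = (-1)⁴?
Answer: 4842062858732833/98706815997 - 54080*√5/32902271999 ≈ 49055.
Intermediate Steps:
O = -3/2 (O = 3/(-3 + (-1)⁴) = 3/(-3 + 1) = 3/(-2) = 3*(-½) = -3/2 ≈ -1.5000)
s = √5 ≈ 2.2361
U(G) = 5*√5*G² (U(G) = 5*(√5*G²) = 5*√5*G²)
c(o, y) = 1/(y + 5*√5*o²) (c(o, y) = 1/(5*√5*o² + y) = 1/(y + 5*√5*o²))
A - c(156, O) = 49055 - 1/(-3/2 + 5*√5*156²) = 49055 - 1/(-3/2 + 5*√5*24336) = 49055 - 1/(-3/2 + 121680*√5)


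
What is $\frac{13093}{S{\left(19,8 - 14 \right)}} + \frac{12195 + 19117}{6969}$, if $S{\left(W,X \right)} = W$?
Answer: $\frac{91840045}{132411} \approx 693.6$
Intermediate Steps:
$\frac{13093}{S{\left(19,8 - 14 \right)}} + \frac{12195 + 19117}{6969} = \frac{13093}{19} + \frac{12195 + 19117}{6969} = 13093 \cdot \frac{1}{19} + 31312 \cdot \frac{1}{6969} = \frac{13093}{19} + \frac{31312}{6969} = \frac{91840045}{132411}$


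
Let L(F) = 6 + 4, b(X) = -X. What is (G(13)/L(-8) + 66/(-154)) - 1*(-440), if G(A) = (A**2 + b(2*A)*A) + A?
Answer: 14839/35 ≈ 423.97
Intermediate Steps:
L(F) = 10
G(A) = A - A**2 (G(A) = (A**2 + (-2*A)*A) + A = (A**2 - 2*A**2) + A = -A**2 + A = A - A**2)
(G(13)/L(-8) + 66/(-154)) - 1*(-440) = ((13*(1 - 1*13))/10 + 66/(-154)) - 1*(-440) = ((13*(1 - 13))*(1/10) + 66*(-1/154)) + 440 = ((13*(-12))*(1/10) - 3/7) + 440 = (-156*1/10 - 3/7) + 440 = (-78/5 - 3/7) + 440 = -561/35 + 440 = 14839/35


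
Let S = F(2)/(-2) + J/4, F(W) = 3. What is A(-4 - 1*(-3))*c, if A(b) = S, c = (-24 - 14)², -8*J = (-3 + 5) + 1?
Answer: -18411/8 ≈ -2301.4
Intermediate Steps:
J = -3/8 (J = -((-3 + 5) + 1)/8 = -(2 + 1)/8 = -⅛*3 = -3/8 ≈ -0.37500)
c = 1444 (c = (-38)² = 1444)
S = -51/32 (S = 3/(-2) - 3/8/4 = 3*(-½) - 3/8*¼ = -3/2 - 3/32 = -51/32 ≈ -1.5938)
A(b) = -51/32
A(-4 - 1*(-3))*c = -51/32*1444 = -18411/8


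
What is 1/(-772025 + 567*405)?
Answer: -1/542390 ≈ -1.8437e-6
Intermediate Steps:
1/(-772025 + 567*405) = 1/(-772025 + 229635) = 1/(-542390) = -1/542390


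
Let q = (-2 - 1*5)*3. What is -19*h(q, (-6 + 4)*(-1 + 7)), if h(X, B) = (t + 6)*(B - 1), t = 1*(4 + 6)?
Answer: 3952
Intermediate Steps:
t = 10 (t = 1*10 = 10)
q = -21 (q = (-2 - 5)*3 = -7*3 = -21)
h(X, B) = -16 + 16*B (h(X, B) = (10 + 6)*(B - 1) = 16*(-1 + B) = -16 + 16*B)
-19*h(q, (-6 + 4)*(-1 + 7)) = -19*(-16 + 16*((-6 + 4)*(-1 + 7))) = -19*(-16 + 16*(-2*6)) = -19*(-16 + 16*(-12)) = -19*(-16 - 192) = -19*(-208) = 3952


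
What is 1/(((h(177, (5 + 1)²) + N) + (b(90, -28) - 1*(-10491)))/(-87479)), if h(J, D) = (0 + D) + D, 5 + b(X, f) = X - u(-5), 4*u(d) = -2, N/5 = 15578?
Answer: -174958/177077 ≈ -0.98803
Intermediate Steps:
N = 77890 (N = 5*15578 = 77890)
u(d) = -½ (u(d) = (¼)*(-2) = -½)
b(X, f) = -9/2 + X (b(X, f) = -5 + (X - 1*(-½)) = -5 + (X + ½) = -5 + (½ + X) = -9/2 + X)
h(J, D) = 2*D (h(J, D) = D + D = 2*D)
1/(((h(177, (5 + 1)²) + N) + (b(90, -28) - 1*(-10491)))/(-87479)) = 1/(((2*(5 + 1)² + 77890) + ((-9/2 + 90) - 1*(-10491)))/(-87479)) = 1/(((2*6² + 77890) + (171/2 + 10491))*(-1/87479)) = 1/(((2*36 + 77890) + 21153/2)*(-1/87479)) = 1/(((72 + 77890) + 21153/2)*(-1/87479)) = 1/((77962 + 21153/2)*(-1/87479)) = 1/((177077/2)*(-1/87479)) = 1/(-177077/174958) = -174958/177077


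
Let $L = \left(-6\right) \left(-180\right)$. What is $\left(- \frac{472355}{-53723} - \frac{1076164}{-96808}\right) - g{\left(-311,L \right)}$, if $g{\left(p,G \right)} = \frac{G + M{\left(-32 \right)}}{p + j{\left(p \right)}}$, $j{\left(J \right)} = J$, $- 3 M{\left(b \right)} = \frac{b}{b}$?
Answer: $\frac{13128484453423}{606545187459} \approx 21.645$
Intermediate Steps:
$M{\left(b \right)} = - \frac{1}{3}$ ($M{\left(b \right)} = - \frac{b \frac{1}{b}}{3} = \left(- \frac{1}{3}\right) 1 = - \frac{1}{3}$)
$L = 1080$
$g{\left(p,G \right)} = \frac{- \frac{1}{3} + G}{2 p}$ ($g{\left(p,G \right)} = \frac{G - \frac{1}{3}}{p + p} = \frac{- \frac{1}{3} + G}{2 p}$)
$\left(- \frac{472355}{-53723} - \frac{1076164}{-96808}\right) - g{\left(-311,L \right)} = \left(- \frac{472355}{-53723} - \frac{1076164}{-96808}\right) - \frac{-1 + 3 \cdot 1080}{6 \left(-311\right)} = \left(\left(-472355\right) \left(- \frac{1}{53723}\right) - - \frac{269041}{24202}\right) - \frac{1}{6} \left(- \frac{1}{311}\right) \left(-1 + 3240\right) = \left(\frac{472355}{53723} + \frac{269041}{24202}\right) - \frac{1}{6} \left(- \frac{1}{311}\right) 3239 = \frac{25885625353}{1300204046} - - \frac{3239}{1866} = \frac{25885625353}{1300204046} + \frac{3239}{1866} = \frac{13128484453423}{606545187459}$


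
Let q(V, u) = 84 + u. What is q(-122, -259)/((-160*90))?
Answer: 7/576 ≈ 0.012153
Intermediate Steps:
q(-122, -259)/((-160*90)) = (84 - 259)/((-160*90)) = -175/(-14400) = -175*(-1/14400) = 7/576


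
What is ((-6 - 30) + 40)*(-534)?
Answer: -2136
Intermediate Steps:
((-6 - 30) + 40)*(-534) = (-36 + 40)*(-534) = 4*(-534) = -2136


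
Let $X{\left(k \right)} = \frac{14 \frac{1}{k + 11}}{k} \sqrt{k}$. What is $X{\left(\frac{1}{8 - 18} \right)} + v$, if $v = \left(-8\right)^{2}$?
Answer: $64 - \frac{140 i \sqrt{10}}{109} \approx 64.0 - 4.0616 i$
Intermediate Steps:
$v = 64$
$X{\left(k \right)} = \frac{14}{\sqrt{k} \left(11 + k\right)}$ ($X{\left(k \right)} = \frac{14 \frac{1}{11 + k}}{k} \sqrt{k} = \frac{14}{k \left(11 + k\right)} \sqrt{k} = \frac{14}{\sqrt{k} \left(11 + k\right)}$)
$X{\left(\frac{1}{8 - 18} \right)} + v = \frac{14}{\frac{i \sqrt{10}}{10} \left(11 + \frac{1}{8 - 18}\right)} + 64 = \frac{14}{\frac{i \sqrt{10}}{10} \left(11 + \frac{1}{-10}\right)} + 64 = \frac{14}{\frac{i \sqrt{10}}{10} \left(11 - \frac{1}{10}\right)} + 64 = \frac{14 \left(- i \sqrt{10}\right)}{\frac{109}{10}} + 64 = 14 \left(- i \sqrt{10}\right) \frac{10}{109} + 64 = - \frac{140 i \sqrt{10}}{109} + 64 = 64 - \frac{140 i \sqrt{10}}{109}$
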